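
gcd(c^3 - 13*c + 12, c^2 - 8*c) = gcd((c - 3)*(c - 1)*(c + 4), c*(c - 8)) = 1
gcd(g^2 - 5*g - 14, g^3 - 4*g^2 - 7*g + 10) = g + 2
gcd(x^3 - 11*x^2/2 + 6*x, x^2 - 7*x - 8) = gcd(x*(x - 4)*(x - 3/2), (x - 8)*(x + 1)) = 1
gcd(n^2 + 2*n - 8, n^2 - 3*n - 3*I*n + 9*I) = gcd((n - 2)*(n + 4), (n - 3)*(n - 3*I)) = 1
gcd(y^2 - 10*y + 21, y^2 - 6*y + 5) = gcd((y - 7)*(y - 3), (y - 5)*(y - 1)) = 1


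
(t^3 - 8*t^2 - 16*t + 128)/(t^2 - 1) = (t^3 - 8*t^2 - 16*t + 128)/(t^2 - 1)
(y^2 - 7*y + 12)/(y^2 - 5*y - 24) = (-y^2 + 7*y - 12)/(-y^2 + 5*y + 24)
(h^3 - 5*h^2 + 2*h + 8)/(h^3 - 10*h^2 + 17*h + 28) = (h - 2)/(h - 7)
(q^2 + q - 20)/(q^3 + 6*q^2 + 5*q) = (q - 4)/(q*(q + 1))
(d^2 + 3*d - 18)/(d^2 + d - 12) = (d + 6)/(d + 4)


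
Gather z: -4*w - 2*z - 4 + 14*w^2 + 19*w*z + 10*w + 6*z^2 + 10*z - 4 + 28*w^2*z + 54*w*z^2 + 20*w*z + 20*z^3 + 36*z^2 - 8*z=14*w^2 + 6*w + 20*z^3 + z^2*(54*w + 42) + z*(28*w^2 + 39*w) - 8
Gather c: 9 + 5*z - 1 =5*z + 8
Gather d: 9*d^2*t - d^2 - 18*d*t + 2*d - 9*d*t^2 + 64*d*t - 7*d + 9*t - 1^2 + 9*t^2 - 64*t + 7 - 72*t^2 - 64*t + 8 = d^2*(9*t - 1) + d*(-9*t^2 + 46*t - 5) - 63*t^2 - 119*t + 14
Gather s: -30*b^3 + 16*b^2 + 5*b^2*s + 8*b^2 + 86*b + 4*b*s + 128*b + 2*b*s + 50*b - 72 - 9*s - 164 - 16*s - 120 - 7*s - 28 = -30*b^3 + 24*b^2 + 264*b + s*(5*b^2 + 6*b - 32) - 384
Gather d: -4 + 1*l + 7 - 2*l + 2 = 5 - l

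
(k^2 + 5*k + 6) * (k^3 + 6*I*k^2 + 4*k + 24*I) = k^5 + 5*k^4 + 6*I*k^4 + 10*k^3 + 30*I*k^3 + 20*k^2 + 60*I*k^2 + 24*k + 120*I*k + 144*I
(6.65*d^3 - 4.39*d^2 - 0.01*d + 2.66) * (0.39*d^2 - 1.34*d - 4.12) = 2.5935*d^5 - 10.6231*d^4 - 21.5193*d^3 + 19.1376*d^2 - 3.5232*d - 10.9592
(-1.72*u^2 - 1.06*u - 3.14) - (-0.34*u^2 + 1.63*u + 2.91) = -1.38*u^2 - 2.69*u - 6.05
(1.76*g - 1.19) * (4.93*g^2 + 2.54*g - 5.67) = 8.6768*g^3 - 1.3963*g^2 - 13.0018*g + 6.7473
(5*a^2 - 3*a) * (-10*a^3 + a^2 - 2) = -50*a^5 + 35*a^4 - 3*a^3 - 10*a^2 + 6*a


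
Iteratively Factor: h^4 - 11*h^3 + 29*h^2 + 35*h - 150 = (h - 5)*(h^3 - 6*h^2 - h + 30) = (h - 5)*(h - 3)*(h^2 - 3*h - 10) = (h - 5)^2*(h - 3)*(h + 2)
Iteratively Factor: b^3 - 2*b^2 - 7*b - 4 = (b - 4)*(b^2 + 2*b + 1) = (b - 4)*(b + 1)*(b + 1)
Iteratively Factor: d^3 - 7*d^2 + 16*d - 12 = (d - 2)*(d^2 - 5*d + 6) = (d - 2)^2*(d - 3)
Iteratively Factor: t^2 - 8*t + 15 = (t - 5)*(t - 3)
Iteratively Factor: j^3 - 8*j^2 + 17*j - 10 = (j - 1)*(j^2 - 7*j + 10) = (j - 5)*(j - 1)*(j - 2)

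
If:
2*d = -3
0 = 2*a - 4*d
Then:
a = -3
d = -3/2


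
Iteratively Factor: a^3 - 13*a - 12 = (a + 3)*(a^2 - 3*a - 4) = (a + 1)*(a + 3)*(a - 4)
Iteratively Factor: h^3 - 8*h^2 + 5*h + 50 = (h - 5)*(h^2 - 3*h - 10) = (h - 5)*(h + 2)*(h - 5)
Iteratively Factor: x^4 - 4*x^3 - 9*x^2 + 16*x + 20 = (x - 2)*(x^3 - 2*x^2 - 13*x - 10) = (x - 2)*(x + 1)*(x^2 - 3*x - 10) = (x - 5)*(x - 2)*(x + 1)*(x + 2)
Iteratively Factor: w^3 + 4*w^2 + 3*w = (w)*(w^2 + 4*w + 3) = w*(w + 1)*(w + 3)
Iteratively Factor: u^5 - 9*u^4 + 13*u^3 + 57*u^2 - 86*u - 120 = (u + 1)*(u^4 - 10*u^3 + 23*u^2 + 34*u - 120) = (u - 3)*(u + 1)*(u^3 - 7*u^2 + 2*u + 40) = (u - 5)*(u - 3)*(u + 1)*(u^2 - 2*u - 8) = (u - 5)*(u - 4)*(u - 3)*(u + 1)*(u + 2)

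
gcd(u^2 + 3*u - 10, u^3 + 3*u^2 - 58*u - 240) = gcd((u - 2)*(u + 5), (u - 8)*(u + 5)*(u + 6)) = u + 5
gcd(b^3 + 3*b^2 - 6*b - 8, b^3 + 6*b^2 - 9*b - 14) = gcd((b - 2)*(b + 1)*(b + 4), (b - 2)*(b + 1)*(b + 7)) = b^2 - b - 2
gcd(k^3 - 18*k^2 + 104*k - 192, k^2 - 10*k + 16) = k - 8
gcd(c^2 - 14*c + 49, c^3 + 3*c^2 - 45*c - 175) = c - 7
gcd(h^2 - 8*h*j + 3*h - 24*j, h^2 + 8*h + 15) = h + 3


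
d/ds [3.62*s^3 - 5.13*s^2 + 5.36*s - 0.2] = 10.86*s^2 - 10.26*s + 5.36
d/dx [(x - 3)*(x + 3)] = 2*x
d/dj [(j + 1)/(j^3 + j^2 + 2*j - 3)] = (j^3 + j^2 + 2*j - (j + 1)*(3*j^2 + 2*j + 2) - 3)/(j^3 + j^2 + 2*j - 3)^2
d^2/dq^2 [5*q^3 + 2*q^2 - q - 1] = 30*q + 4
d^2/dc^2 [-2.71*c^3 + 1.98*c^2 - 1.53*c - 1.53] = 3.96 - 16.26*c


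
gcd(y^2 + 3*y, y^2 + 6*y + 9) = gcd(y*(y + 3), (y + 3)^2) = y + 3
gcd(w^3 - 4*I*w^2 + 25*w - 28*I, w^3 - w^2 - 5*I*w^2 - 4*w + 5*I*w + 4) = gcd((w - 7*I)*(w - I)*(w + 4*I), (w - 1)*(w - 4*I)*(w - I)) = w - I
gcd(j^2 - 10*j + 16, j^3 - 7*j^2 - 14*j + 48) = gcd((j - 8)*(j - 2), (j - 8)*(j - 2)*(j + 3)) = j^2 - 10*j + 16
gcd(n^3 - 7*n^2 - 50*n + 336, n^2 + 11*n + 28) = n + 7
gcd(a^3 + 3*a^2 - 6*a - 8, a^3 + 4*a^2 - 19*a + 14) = a - 2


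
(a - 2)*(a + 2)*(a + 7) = a^3 + 7*a^2 - 4*a - 28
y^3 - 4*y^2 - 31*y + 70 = (y - 7)*(y - 2)*(y + 5)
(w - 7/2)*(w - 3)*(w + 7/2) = w^3 - 3*w^2 - 49*w/4 + 147/4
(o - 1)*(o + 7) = o^2 + 6*o - 7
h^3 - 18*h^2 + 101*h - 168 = (h - 8)*(h - 7)*(h - 3)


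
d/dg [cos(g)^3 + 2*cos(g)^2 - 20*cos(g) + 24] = (-3*cos(g)^2 - 4*cos(g) + 20)*sin(g)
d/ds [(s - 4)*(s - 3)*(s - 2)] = 3*s^2 - 18*s + 26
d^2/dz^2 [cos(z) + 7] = -cos(z)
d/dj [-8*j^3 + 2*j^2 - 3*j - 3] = -24*j^2 + 4*j - 3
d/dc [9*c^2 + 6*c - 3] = 18*c + 6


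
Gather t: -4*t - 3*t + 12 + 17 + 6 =35 - 7*t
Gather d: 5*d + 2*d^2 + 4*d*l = 2*d^2 + d*(4*l + 5)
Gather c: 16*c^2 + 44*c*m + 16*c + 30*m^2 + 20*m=16*c^2 + c*(44*m + 16) + 30*m^2 + 20*m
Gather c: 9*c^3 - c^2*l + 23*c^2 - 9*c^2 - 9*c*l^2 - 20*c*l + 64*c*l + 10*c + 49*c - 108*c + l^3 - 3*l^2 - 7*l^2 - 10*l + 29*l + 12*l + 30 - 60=9*c^3 + c^2*(14 - l) + c*(-9*l^2 + 44*l - 49) + l^3 - 10*l^2 + 31*l - 30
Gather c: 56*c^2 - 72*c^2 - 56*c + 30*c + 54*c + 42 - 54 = -16*c^2 + 28*c - 12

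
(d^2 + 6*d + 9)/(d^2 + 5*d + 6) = (d + 3)/(d + 2)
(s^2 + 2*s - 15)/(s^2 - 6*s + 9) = (s + 5)/(s - 3)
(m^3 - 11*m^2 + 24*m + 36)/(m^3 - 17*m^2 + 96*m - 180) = (m + 1)/(m - 5)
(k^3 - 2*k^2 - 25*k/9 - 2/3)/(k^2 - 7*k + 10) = (9*k^3 - 18*k^2 - 25*k - 6)/(9*(k^2 - 7*k + 10))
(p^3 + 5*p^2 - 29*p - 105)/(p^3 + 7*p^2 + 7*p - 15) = (p^2 + 2*p - 35)/(p^2 + 4*p - 5)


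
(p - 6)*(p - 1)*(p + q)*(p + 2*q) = p^4 + 3*p^3*q - 7*p^3 + 2*p^2*q^2 - 21*p^2*q + 6*p^2 - 14*p*q^2 + 18*p*q + 12*q^2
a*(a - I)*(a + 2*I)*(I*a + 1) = I*a^4 + 3*I*a^2 + 2*a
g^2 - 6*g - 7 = (g - 7)*(g + 1)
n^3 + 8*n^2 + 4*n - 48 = (n - 2)*(n + 4)*(n + 6)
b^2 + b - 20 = (b - 4)*(b + 5)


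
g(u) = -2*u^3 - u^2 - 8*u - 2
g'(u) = -6*u^2 - 2*u - 8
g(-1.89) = 23.05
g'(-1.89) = -25.65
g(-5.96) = 433.58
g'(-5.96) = -209.21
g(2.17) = -44.51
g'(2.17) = -40.59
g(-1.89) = 23.05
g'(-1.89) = -25.65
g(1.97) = -36.93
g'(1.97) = -35.23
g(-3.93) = 135.39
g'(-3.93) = -92.81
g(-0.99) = 6.88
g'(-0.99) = -11.90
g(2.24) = -47.42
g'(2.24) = -42.59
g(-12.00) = 3406.00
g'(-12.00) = -848.00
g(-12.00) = 3406.00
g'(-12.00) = -848.00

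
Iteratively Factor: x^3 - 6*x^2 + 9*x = (x)*(x^2 - 6*x + 9) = x*(x - 3)*(x - 3)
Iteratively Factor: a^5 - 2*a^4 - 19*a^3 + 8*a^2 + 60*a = (a + 3)*(a^4 - 5*a^3 - 4*a^2 + 20*a) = (a + 2)*(a + 3)*(a^3 - 7*a^2 + 10*a) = (a - 5)*(a + 2)*(a + 3)*(a^2 - 2*a) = a*(a - 5)*(a + 2)*(a + 3)*(a - 2)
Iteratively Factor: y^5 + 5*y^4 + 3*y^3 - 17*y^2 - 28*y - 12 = (y + 2)*(y^4 + 3*y^3 - 3*y^2 - 11*y - 6) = (y + 2)*(y + 3)*(y^3 - 3*y - 2) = (y + 1)*(y + 2)*(y + 3)*(y^2 - y - 2) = (y - 2)*(y + 1)*(y + 2)*(y + 3)*(y + 1)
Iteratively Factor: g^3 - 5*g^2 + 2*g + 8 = (g + 1)*(g^2 - 6*g + 8) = (g - 4)*(g + 1)*(g - 2)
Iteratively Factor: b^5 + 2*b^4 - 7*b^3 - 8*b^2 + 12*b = (b - 2)*(b^4 + 4*b^3 + b^2 - 6*b) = b*(b - 2)*(b^3 + 4*b^2 + b - 6) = b*(b - 2)*(b + 2)*(b^2 + 2*b - 3) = b*(b - 2)*(b - 1)*(b + 2)*(b + 3)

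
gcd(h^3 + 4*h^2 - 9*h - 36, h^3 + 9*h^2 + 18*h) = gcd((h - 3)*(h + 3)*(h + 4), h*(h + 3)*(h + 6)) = h + 3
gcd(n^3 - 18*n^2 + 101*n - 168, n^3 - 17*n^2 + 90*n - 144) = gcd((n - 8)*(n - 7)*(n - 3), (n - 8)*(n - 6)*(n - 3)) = n^2 - 11*n + 24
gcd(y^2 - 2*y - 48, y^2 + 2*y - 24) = y + 6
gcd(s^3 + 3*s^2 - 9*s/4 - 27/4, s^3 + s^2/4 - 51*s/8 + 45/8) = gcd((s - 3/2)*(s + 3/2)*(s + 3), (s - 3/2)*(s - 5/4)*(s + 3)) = s^2 + 3*s/2 - 9/2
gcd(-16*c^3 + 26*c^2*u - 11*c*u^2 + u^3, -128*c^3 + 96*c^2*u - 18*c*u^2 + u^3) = 16*c^2 - 10*c*u + u^2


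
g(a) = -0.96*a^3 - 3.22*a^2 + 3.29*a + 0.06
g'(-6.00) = -61.75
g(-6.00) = 71.76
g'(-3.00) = -3.31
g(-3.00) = -12.87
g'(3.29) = -49.07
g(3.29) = -58.16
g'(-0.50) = 5.79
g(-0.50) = -2.27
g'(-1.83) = 5.43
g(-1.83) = -10.86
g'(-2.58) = 0.73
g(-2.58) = -13.38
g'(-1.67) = 6.01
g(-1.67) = -9.94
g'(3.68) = -59.41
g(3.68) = -79.28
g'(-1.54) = 6.38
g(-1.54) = -9.14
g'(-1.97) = 4.80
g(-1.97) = -11.58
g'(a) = -2.88*a^2 - 6.44*a + 3.29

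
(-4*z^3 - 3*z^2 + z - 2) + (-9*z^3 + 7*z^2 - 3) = -13*z^3 + 4*z^2 + z - 5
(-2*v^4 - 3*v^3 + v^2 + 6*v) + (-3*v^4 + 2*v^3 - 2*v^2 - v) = -5*v^4 - v^3 - v^2 + 5*v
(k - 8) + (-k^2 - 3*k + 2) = -k^2 - 2*k - 6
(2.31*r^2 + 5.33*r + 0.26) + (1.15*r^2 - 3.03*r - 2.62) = 3.46*r^2 + 2.3*r - 2.36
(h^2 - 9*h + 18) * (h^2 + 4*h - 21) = h^4 - 5*h^3 - 39*h^2 + 261*h - 378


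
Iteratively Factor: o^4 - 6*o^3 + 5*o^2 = (o)*(o^3 - 6*o^2 + 5*o) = o*(o - 1)*(o^2 - 5*o) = o*(o - 5)*(o - 1)*(o)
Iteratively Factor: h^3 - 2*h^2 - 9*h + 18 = (h + 3)*(h^2 - 5*h + 6) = (h - 3)*(h + 3)*(h - 2)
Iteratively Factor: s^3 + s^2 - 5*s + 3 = (s - 1)*(s^2 + 2*s - 3) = (s - 1)*(s + 3)*(s - 1)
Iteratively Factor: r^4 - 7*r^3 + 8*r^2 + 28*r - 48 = (r - 3)*(r^3 - 4*r^2 - 4*r + 16) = (r - 3)*(r + 2)*(r^2 - 6*r + 8) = (r - 4)*(r - 3)*(r + 2)*(r - 2)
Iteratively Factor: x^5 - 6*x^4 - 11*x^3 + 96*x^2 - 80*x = (x - 1)*(x^4 - 5*x^3 - 16*x^2 + 80*x) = (x - 1)*(x + 4)*(x^3 - 9*x^2 + 20*x) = x*(x - 1)*(x + 4)*(x^2 - 9*x + 20) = x*(x - 5)*(x - 1)*(x + 4)*(x - 4)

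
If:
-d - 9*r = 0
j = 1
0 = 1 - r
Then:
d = -9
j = 1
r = 1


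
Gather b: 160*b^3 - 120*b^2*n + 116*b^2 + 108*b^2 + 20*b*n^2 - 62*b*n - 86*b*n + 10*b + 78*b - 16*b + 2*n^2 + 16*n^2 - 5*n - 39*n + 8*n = 160*b^3 + b^2*(224 - 120*n) + b*(20*n^2 - 148*n + 72) + 18*n^2 - 36*n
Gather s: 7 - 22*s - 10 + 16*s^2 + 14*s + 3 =16*s^2 - 8*s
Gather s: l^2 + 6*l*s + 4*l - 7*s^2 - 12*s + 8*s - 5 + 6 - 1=l^2 + 4*l - 7*s^2 + s*(6*l - 4)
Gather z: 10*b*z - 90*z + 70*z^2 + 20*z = 70*z^2 + z*(10*b - 70)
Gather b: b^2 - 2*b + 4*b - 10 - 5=b^2 + 2*b - 15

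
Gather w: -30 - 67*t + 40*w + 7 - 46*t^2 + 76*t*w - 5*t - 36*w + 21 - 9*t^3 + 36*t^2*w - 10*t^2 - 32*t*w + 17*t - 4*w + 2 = -9*t^3 - 56*t^2 - 55*t + w*(36*t^2 + 44*t)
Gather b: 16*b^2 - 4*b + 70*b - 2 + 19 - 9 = 16*b^2 + 66*b + 8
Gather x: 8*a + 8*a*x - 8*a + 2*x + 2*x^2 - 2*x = 8*a*x + 2*x^2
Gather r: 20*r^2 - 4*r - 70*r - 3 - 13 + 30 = 20*r^2 - 74*r + 14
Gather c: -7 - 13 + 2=-18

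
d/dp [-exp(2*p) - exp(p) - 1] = (-2*exp(p) - 1)*exp(p)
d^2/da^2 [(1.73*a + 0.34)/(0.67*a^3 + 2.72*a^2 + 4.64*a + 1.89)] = (4.659582*a^5 + 20.748024*a^4 + 24.755872*a^3 - 4.85369999999998*a^2 - 30.198324*a - 19.198432)/(0.300763*a^9 + 3.663024*a^8 + 21.119472*a^7 + 73.404527*a^6 + 166.92624*a^5 + 252.884256*a^4 + 250.197137*a^3 + 151.221168*a^2 + 49.723632*a + 6.751269)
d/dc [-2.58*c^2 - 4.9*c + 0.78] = -5.16*c - 4.9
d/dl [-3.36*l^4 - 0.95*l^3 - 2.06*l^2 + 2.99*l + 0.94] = -13.44*l^3 - 2.85*l^2 - 4.12*l + 2.99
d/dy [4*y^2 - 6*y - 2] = 8*y - 6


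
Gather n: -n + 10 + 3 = 13 - n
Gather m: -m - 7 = -m - 7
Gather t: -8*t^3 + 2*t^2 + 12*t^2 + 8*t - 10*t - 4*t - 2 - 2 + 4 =-8*t^3 + 14*t^2 - 6*t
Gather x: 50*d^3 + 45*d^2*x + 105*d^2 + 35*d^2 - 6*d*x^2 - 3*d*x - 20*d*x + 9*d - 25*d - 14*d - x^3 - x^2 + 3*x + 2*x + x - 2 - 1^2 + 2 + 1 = 50*d^3 + 140*d^2 - 30*d - x^3 + x^2*(-6*d - 1) + x*(45*d^2 - 23*d + 6)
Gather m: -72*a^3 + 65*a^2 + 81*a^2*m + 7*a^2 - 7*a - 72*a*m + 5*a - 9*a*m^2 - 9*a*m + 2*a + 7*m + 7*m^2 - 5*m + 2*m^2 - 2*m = -72*a^3 + 72*a^2 + m^2*(9 - 9*a) + m*(81*a^2 - 81*a)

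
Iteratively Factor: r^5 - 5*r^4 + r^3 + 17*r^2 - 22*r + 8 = (r - 4)*(r^4 - r^3 - 3*r^2 + 5*r - 2) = (r - 4)*(r - 1)*(r^3 - 3*r + 2) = (r - 4)*(r - 1)^2*(r^2 + r - 2) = (r - 4)*(r - 1)^3*(r + 2)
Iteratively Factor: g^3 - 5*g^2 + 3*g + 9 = (g + 1)*(g^2 - 6*g + 9) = (g - 3)*(g + 1)*(g - 3)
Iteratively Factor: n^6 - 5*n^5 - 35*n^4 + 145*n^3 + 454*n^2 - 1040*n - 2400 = (n - 5)*(n^5 - 35*n^3 - 30*n^2 + 304*n + 480) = (n - 5)*(n + 3)*(n^4 - 3*n^3 - 26*n^2 + 48*n + 160) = (n - 5)*(n - 4)*(n + 3)*(n^3 + n^2 - 22*n - 40) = (n - 5)^2*(n - 4)*(n + 3)*(n^2 + 6*n + 8) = (n - 5)^2*(n - 4)*(n + 3)*(n + 4)*(n + 2)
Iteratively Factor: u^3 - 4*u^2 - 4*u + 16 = (u + 2)*(u^2 - 6*u + 8) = (u - 4)*(u + 2)*(u - 2)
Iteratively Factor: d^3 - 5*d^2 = (d - 5)*(d^2) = d*(d - 5)*(d)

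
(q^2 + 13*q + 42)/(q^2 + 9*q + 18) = (q + 7)/(q + 3)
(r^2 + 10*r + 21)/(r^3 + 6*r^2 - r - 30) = (r + 7)/(r^2 + 3*r - 10)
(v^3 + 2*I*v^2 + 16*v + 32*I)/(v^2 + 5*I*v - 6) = (v^2 + 16)/(v + 3*I)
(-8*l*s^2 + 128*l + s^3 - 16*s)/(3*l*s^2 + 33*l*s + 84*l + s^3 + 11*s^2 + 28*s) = (-8*l*s + 32*l + s^2 - 4*s)/(3*l*s + 21*l + s^2 + 7*s)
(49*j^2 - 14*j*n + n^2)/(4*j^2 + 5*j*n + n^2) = (49*j^2 - 14*j*n + n^2)/(4*j^2 + 5*j*n + n^2)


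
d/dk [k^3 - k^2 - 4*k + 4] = 3*k^2 - 2*k - 4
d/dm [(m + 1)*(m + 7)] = 2*m + 8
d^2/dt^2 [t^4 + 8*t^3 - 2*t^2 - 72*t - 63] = 12*t^2 + 48*t - 4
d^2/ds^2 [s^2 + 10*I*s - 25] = 2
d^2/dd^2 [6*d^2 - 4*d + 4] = 12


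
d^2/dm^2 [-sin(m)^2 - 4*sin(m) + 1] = 4*sin(m) - 2*cos(2*m)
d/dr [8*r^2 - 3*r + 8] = 16*r - 3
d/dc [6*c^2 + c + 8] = 12*c + 1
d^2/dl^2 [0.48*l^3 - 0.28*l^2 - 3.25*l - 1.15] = 2.88*l - 0.56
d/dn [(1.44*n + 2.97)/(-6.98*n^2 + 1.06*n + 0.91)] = (10.0512*n^2 + 41.4612*n - 1.8378)/(48.7204*n^4 - 14.7976*n^3 - 11.58*n^2 + 1.9292*n + 0.8281)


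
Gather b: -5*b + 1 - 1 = -5*b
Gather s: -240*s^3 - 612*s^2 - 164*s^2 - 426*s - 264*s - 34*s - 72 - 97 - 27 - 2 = -240*s^3 - 776*s^2 - 724*s - 198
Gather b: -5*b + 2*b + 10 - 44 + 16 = -3*b - 18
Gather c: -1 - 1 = -2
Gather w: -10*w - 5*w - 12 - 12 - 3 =-15*w - 27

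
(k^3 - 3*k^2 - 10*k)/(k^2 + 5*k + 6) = k*(k - 5)/(k + 3)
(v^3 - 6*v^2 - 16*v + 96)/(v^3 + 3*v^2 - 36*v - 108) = (v^2 - 16)/(v^2 + 9*v + 18)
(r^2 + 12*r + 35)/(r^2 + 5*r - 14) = (r + 5)/(r - 2)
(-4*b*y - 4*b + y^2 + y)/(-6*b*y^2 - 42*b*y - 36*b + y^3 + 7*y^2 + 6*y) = (-4*b + y)/(-6*b*y - 36*b + y^2 + 6*y)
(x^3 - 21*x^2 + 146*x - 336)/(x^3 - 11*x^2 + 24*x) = (x^2 - 13*x + 42)/(x*(x - 3))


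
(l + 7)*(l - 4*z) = l^2 - 4*l*z + 7*l - 28*z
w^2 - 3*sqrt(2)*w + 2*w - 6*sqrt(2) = (w + 2)*(w - 3*sqrt(2))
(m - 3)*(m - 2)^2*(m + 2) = m^4 - 5*m^3 + 2*m^2 + 20*m - 24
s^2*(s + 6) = s^3 + 6*s^2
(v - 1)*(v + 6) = v^2 + 5*v - 6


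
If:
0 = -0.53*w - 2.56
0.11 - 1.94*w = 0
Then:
No Solution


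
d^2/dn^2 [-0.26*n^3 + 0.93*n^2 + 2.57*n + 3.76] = 1.86 - 1.56*n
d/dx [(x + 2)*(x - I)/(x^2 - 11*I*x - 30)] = (-(x + 2)*(x - I)*(2*x - 11*I) + (-2*x - 2 + I)*(-x^2 + 11*I*x + 30))/(-x^2 + 11*I*x + 30)^2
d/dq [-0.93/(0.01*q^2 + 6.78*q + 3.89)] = (0.0186*q + 6.3054)/(0.01*q^2 + 6.78*q + 3.89)^2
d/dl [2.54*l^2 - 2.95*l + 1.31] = 5.08*l - 2.95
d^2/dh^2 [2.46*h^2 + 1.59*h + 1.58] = 4.92000000000000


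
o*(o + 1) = o^2 + o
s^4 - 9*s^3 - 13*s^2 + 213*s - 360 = (s - 8)*(s - 3)^2*(s + 5)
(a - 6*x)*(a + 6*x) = a^2 - 36*x^2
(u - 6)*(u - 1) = u^2 - 7*u + 6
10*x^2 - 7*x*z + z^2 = (-5*x + z)*(-2*x + z)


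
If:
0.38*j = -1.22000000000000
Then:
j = -3.21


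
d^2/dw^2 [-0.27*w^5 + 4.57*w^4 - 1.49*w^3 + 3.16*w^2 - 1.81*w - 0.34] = -5.4*w^3 + 54.84*w^2 - 8.94*w + 6.32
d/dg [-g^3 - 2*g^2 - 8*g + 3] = -3*g^2 - 4*g - 8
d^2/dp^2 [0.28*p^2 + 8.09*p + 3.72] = 0.560000000000000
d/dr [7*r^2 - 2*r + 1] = 14*r - 2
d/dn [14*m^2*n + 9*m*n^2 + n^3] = 14*m^2 + 18*m*n + 3*n^2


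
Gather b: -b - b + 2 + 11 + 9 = 22 - 2*b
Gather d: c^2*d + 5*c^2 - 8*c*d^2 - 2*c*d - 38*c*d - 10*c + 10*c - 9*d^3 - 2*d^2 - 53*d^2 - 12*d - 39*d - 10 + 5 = 5*c^2 - 9*d^3 + d^2*(-8*c - 55) + d*(c^2 - 40*c - 51) - 5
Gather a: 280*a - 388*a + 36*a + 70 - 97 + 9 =-72*a - 18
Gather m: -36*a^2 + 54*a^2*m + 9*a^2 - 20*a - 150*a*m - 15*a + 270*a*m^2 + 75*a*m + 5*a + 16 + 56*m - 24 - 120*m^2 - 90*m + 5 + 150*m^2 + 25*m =-27*a^2 - 30*a + m^2*(270*a + 30) + m*(54*a^2 - 75*a - 9) - 3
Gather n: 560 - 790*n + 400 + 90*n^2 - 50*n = 90*n^2 - 840*n + 960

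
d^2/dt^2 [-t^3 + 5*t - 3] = -6*t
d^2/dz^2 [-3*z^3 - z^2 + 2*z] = -18*z - 2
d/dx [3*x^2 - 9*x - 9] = 6*x - 9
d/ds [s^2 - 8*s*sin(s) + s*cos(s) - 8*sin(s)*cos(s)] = -s*sin(s) - 8*s*cos(s) + 2*s - 8*sin(s) + cos(s) - 8*cos(2*s)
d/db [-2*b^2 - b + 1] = -4*b - 1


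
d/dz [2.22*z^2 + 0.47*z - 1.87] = 4.44*z + 0.47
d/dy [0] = 0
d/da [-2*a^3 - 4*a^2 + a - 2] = -6*a^2 - 8*a + 1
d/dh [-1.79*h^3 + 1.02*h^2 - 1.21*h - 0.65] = -5.37*h^2 + 2.04*h - 1.21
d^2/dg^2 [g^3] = 6*g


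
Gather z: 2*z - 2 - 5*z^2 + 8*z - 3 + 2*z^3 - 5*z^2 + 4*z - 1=2*z^3 - 10*z^2 + 14*z - 6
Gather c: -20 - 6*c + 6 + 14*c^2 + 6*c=14*c^2 - 14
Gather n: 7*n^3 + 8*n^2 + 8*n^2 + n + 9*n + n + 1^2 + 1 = 7*n^3 + 16*n^2 + 11*n + 2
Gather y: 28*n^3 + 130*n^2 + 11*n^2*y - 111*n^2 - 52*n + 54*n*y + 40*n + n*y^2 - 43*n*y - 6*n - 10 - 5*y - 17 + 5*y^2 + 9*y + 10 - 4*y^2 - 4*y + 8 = 28*n^3 + 19*n^2 - 18*n + y^2*(n + 1) + y*(11*n^2 + 11*n) - 9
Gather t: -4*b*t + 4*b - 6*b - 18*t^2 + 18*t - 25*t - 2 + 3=-2*b - 18*t^2 + t*(-4*b - 7) + 1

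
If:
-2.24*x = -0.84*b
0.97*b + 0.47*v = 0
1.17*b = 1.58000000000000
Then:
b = 1.35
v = -2.79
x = 0.51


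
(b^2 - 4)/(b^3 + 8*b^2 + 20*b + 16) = (b - 2)/(b^2 + 6*b + 8)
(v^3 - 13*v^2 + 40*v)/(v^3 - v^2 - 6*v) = (-v^2 + 13*v - 40)/(-v^2 + v + 6)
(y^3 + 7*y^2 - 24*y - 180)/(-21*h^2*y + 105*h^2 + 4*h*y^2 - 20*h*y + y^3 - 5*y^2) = (y^2 + 12*y + 36)/(-21*h^2 + 4*h*y + y^2)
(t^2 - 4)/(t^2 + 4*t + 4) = (t - 2)/(t + 2)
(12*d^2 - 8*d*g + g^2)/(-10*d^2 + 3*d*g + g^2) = (-6*d + g)/(5*d + g)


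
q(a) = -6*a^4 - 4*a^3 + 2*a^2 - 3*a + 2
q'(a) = -24*a^3 - 12*a^2 + 4*a - 3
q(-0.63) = 4.74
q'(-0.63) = -4.28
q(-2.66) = -200.97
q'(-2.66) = 353.16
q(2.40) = -248.04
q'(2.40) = -394.30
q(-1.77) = -23.13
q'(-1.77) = 85.41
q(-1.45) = -3.77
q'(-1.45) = 39.14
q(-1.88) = -33.66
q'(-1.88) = 106.54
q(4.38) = -2517.13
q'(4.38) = -2232.36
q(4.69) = -3283.70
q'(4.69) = -2724.07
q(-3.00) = -349.00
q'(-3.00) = 525.00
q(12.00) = -131074.00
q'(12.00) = -43155.00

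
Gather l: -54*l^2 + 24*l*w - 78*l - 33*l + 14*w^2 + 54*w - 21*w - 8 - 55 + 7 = -54*l^2 + l*(24*w - 111) + 14*w^2 + 33*w - 56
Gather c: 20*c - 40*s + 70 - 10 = 20*c - 40*s + 60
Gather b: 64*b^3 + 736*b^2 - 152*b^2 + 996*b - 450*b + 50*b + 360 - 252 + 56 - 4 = 64*b^3 + 584*b^2 + 596*b + 160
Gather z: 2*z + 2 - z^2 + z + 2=-z^2 + 3*z + 4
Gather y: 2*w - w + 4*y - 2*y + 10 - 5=w + 2*y + 5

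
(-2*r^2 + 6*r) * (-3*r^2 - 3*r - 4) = 6*r^4 - 12*r^3 - 10*r^2 - 24*r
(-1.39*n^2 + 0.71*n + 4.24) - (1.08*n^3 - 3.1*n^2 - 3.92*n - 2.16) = -1.08*n^3 + 1.71*n^2 + 4.63*n + 6.4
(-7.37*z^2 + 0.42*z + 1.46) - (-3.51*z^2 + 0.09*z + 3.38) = -3.86*z^2 + 0.33*z - 1.92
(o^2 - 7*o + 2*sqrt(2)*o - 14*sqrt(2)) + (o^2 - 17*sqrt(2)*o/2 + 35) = 2*o^2 - 13*sqrt(2)*o/2 - 7*o - 14*sqrt(2) + 35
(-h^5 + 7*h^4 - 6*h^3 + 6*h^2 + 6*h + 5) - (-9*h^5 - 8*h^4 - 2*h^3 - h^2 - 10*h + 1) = 8*h^5 + 15*h^4 - 4*h^3 + 7*h^2 + 16*h + 4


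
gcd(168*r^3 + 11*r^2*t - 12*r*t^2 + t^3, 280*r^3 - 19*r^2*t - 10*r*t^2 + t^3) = 56*r^2 - 15*r*t + t^2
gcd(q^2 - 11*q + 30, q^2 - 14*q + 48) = q - 6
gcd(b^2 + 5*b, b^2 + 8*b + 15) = b + 5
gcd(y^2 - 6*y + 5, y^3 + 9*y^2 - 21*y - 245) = y - 5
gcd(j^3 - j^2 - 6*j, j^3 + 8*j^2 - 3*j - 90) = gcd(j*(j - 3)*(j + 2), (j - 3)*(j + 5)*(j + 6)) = j - 3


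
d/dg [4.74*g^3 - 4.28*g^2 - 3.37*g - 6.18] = 14.22*g^2 - 8.56*g - 3.37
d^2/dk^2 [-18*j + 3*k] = 0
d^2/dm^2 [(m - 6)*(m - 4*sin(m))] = 2*(2*m - 12)*sin(m) - 8*cos(m) + 2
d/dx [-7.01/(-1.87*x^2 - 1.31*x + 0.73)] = (-26.2174*x - 9.1831)/(1.87*x^2 + 1.31*x - 0.73)^2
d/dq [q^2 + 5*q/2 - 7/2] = 2*q + 5/2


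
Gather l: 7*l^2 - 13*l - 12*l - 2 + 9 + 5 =7*l^2 - 25*l + 12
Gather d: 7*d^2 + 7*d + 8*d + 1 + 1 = 7*d^2 + 15*d + 2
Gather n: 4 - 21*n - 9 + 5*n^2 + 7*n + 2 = 5*n^2 - 14*n - 3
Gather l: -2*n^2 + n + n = -2*n^2 + 2*n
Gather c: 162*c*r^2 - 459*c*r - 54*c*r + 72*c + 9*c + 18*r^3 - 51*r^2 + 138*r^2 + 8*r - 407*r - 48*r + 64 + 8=c*(162*r^2 - 513*r + 81) + 18*r^3 + 87*r^2 - 447*r + 72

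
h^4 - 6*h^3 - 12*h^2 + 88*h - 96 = (h - 6)*(h - 2)^2*(h + 4)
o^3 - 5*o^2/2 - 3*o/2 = o*(o - 3)*(o + 1/2)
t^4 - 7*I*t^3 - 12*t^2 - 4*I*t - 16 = (t - 4*I)*(t - 2*I)^2*(t + I)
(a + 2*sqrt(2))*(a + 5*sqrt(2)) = a^2 + 7*sqrt(2)*a + 20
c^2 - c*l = c*(c - l)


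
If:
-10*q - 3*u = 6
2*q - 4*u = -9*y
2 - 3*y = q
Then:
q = -42/37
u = 66/37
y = 116/111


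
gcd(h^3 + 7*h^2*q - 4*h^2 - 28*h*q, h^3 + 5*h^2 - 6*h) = h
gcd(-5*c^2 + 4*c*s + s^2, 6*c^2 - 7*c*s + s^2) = -c + s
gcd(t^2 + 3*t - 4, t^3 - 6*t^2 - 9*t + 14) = t - 1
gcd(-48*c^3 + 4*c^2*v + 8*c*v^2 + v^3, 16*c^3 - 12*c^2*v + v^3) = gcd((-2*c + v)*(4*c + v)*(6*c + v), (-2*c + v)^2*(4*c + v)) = -8*c^2 + 2*c*v + v^2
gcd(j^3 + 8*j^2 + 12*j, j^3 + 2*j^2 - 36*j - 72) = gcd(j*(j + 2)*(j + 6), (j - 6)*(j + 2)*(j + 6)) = j^2 + 8*j + 12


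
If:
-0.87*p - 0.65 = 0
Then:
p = -0.75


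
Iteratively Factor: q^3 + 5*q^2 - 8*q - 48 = (q + 4)*(q^2 + q - 12) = (q - 3)*(q + 4)*(q + 4)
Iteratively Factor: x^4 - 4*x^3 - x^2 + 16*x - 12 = (x - 1)*(x^3 - 3*x^2 - 4*x + 12) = (x - 3)*(x - 1)*(x^2 - 4) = (x - 3)*(x - 1)*(x + 2)*(x - 2)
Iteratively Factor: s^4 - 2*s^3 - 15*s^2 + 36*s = (s - 3)*(s^3 + s^2 - 12*s) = (s - 3)*(s + 4)*(s^2 - 3*s) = s*(s - 3)*(s + 4)*(s - 3)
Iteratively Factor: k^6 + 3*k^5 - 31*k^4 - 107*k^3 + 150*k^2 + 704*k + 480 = (k + 2)*(k^5 + k^4 - 33*k^3 - 41*k^2 + 232*k + 240) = (k + 2)*(k + 4)*(k^4 - 3*k^3 - 21*k^2 + 43*k + 60) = (k - 3)*(k + 2)*(k + 4)*(k^3 - 21*k - 20) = (k - 3)*(k + 1)*(k + 2)*(k + 4)*(k^2 - k - 20) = (k - 3)*(k + 1)*(k + 2)*(k + 4)^2*(k - 5)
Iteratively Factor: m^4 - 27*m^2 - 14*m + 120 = (m - 2)*(m^3 + 2*m^2 - 23*m - 60) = (m - 2)*(m + 4)*(m^2 - 2*m - 15) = (m - 5)*(m - 2)*(m + 4)*(m + 3)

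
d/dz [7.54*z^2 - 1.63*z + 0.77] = 15.08*z - 1.63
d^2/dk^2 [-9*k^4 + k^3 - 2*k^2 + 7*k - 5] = -108*k^2 + 6*k - 4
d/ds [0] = 0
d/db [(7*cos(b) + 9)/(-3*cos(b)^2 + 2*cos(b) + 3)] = (21*sin(b)^2 - 54*cos(b) - 24)*sin(b)/(3*sin(b)^2 + 2*cos(b))^2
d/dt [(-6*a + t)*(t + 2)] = -6*a + 2*t + 2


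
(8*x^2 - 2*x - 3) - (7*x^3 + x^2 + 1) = -7*x^3 + 7*x^2 - 2*x - 4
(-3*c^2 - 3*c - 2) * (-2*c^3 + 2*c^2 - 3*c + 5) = 6*c^5 + 7*c^3 - 10*c^2 - 9*c - 10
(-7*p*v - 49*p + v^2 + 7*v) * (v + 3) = -7*p*v^2 - 70*p*v - 147*p + v^3 + 10*v^2 + 21*v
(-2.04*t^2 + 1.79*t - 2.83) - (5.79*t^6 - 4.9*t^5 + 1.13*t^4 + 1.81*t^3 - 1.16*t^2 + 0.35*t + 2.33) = -5.79*t^6 + 4.9*t^5 - 1.13*t^4 - 1.81*t^3 - 0.88*t^2 + 1.44*t - 5.16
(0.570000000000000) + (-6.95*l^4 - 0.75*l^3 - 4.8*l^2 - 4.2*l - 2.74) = -6.95*l^4 - 0.75*l^3 - 4.8*l^2 - 4.2*l - 2.17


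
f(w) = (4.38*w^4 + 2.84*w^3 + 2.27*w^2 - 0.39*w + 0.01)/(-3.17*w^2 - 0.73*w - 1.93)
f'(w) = (6.34*w + 0.73)*(4.38*w^4 + 2.84*w^3 + 2.27*w^2 - 0.39*w + 0.01)/(-3.17*w^2 - 0.73*w - 1.93)^2 + (17.52*w^3 + 8.52*w^2 + 4.54*w - 0.39)/(-3.17*w^2 - 0.73*w - 1.93)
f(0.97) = -1.47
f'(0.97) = -3.19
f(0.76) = -0.86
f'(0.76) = -2.52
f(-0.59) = -0.38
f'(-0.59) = 0.99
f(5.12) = -38.85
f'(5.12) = -14.74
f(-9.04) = -107.48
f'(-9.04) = 24.40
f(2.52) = -9.85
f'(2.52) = -7.57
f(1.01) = -1.60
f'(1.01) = -3.31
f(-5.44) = -37.57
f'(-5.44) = 14.44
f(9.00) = -116.82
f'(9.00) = -25.45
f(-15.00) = -301.99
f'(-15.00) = 40.87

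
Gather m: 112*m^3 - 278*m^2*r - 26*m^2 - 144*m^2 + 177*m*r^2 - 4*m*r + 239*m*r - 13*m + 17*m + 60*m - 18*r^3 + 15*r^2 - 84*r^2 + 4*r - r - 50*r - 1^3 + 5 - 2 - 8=112*m^3 + m^2*(-278*r - 170) + m*(177*r^2 + 235*r + 64) - 18*r^3 - 69*r^2 - 47*r - 6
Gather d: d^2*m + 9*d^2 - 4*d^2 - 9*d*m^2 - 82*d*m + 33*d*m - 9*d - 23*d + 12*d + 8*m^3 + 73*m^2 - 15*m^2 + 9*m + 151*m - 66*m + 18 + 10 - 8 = d^2*(m + 5) + d*(-9*m^2 - 49*m - 20) + 8*m^3 + 58*m^2 + 94*m + 20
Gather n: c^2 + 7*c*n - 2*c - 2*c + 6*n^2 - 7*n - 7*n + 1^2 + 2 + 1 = c^2 - 4*c + 6*n^2 + n*(7*c - 14) + 4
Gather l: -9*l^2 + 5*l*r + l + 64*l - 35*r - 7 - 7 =-9*l^2 + l*(5*r + 65) - 35*r - 14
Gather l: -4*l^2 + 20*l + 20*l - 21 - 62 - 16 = -4*l^2 + 40*l - 99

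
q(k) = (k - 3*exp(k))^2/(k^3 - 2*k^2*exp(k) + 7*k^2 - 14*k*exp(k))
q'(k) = (2 - 6*exp(k))*(k - 3*exp(k))/(k^3 - 2*k^2*exp(k) + 7*k^2 - 14*k*exp(k)) + (k - 3*exp(k))^2*(2*k^2*exp(k) - 3*k^2 + 18*k*exp(k) - 14*k + 14*exp(k))/(k^3 - 2*k^2*exp(k) + 7*k^2 - 14*k*exp(k))^2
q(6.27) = -28.53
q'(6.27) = -21.87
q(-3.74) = 0.31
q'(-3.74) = -0.09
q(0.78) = -1.53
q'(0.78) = 0.65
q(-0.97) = 0.44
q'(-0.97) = 0.50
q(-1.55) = 0.29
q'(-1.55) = 0.12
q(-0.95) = 0.45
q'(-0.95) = 0.53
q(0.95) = -1.45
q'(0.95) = 0.26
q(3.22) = -3.35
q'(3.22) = -2.03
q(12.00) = -3212.23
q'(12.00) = -2775.51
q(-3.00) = 0.27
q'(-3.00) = -0.04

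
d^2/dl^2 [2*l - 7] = 0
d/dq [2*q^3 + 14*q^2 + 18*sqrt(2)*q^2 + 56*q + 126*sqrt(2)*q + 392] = 6*q^2 + 28*q + 36*sqrt(2)*q + 56 + 126*sqrt(2)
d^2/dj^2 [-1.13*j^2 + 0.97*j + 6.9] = -2.26000000000000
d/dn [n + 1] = 1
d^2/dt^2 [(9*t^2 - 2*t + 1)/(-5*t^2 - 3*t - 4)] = 2*(185*t^3 + 465*t^2 - 165*t - 157)/(125*t^6 + 225*t^5 + 435*t^4 + 387*t^3 + 348*t^2 + 144*t + 64)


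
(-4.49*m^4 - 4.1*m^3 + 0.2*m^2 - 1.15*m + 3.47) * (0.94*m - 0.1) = -4.2206*m^5 - 3.405*m^4 + 0.598*m^3 - 1.101*m^2 + 3.3768*m - 0.347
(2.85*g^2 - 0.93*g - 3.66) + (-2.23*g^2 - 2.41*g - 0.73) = 0.62*g^2 - 3.34*g - 4.39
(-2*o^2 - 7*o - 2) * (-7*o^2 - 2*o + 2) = 14*o^4 + 53*o^3 + 24*o^2 - 10*o - 4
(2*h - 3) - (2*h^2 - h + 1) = -2*h^2 + 3*h - 4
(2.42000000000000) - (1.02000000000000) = 1.40000000000000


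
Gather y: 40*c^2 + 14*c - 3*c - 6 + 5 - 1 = 40*c^2 + 11*c - 2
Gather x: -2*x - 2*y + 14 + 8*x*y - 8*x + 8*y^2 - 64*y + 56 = x*(8*y - 10) + 8*y^2 - 66*y + 70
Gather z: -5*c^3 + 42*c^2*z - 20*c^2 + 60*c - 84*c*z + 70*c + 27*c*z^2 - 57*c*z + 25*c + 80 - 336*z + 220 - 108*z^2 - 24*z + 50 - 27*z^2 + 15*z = -5*c^3 - 20*c^2 + 155*c + z^2*(27*c - 135) + z*(42*c^2 - 141*c - 345) + 350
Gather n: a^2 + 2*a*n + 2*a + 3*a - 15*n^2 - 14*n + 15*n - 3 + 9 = a^2 + 5*a - 15*n^2 + n*(2*a + 1) + 6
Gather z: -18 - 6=-24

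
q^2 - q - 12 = (q - 4)*(q + 3)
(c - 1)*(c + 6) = c^2 + 5*c - 6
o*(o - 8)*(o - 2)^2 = o^4 - 12*o^3 + 36*o^2 - 32*o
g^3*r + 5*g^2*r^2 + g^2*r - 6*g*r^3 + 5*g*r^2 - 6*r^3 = (g - r)*(g + 6*r)*(g*r + r)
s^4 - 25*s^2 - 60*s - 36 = (s - 6)*(s + 1)*(s + 2)*(s + 3)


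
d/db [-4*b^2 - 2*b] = -8*b - 2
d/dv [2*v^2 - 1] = 4*v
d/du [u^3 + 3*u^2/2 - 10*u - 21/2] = 3*u^2 + 3*u - 10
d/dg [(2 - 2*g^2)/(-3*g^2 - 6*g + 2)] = 4*(3*g^2 + g + 3)/(9*g^4 + 36*g^3 + 24*g^2 - 24*g + 4)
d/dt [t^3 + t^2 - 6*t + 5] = 3*t^2 + 2*t - 6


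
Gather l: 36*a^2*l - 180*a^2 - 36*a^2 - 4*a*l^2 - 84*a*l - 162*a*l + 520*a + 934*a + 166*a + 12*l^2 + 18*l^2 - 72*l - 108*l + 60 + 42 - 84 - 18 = -216*a^2 + 1620*a + l^2*(30 - 4*a) + l*(36*a^2 - 246*a - 180)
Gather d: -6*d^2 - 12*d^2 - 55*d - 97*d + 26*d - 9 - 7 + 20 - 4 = -18*d^2 - 126*d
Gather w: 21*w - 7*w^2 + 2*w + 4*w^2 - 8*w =-3*w^2 + 15*w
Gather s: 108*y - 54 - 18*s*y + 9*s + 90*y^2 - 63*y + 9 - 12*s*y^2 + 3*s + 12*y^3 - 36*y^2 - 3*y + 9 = s*(-12*y^2 - 18*y + 12) + 12*y^3 + 54*y^2 + 42*y - 36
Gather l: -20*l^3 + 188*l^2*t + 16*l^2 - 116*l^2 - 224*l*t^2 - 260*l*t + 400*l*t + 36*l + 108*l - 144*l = -20*l^3 + l^2*(188*t - 100) + l*(-224*t^2 + 140*t)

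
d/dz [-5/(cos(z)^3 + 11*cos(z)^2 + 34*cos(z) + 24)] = 5*(3*sin(z)^2 - 22*cos(z) - 37)*sin(z)/(cos(z)^3 + 11*cos(z)^2 + 34*cos(z) + 24)^2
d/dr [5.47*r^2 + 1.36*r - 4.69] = 10.94*r + 1.36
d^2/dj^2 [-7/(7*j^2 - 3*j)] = 14*(7*j*(7*j - 3) - (14*j - 3)^2)/(j^3*(7*j - 3)^3)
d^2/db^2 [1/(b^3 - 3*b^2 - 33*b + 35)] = 6*((1 - b)*(b^3 - 3*b^2 - 33*b + 35) + 3*(-b^2 + 2*b + 11)^2)/(b^3 - 3*b^2 - 33*b + 35)^3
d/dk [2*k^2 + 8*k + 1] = 4*k + 8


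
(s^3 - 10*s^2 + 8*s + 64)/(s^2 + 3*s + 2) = (s^2 - 12*s + 32)/(s + 1)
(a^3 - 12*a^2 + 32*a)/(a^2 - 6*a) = (a^2 - 12*a + 32)/(a - 6)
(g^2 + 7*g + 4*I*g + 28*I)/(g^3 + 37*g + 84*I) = (g + 7)/(g^2 - 4*I*g + 21)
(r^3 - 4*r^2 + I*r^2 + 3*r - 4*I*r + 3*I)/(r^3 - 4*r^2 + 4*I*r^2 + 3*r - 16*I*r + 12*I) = (r + I)/(r + 4*I)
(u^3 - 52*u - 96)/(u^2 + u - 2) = (u^2 - 2*u - 48)/(u - 1)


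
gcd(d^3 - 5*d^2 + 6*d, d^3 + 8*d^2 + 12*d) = d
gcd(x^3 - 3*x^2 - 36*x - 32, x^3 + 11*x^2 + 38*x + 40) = x + 4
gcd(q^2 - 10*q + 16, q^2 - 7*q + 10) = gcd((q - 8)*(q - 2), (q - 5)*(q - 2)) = q - 2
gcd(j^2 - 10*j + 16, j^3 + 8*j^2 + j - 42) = j - 2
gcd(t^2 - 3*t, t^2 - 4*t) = t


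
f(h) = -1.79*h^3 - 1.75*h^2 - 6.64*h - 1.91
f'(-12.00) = -737.92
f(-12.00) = 2918.89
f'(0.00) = -6.64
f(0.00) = -1.91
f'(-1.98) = -20.76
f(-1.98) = 18.27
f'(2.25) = -41.70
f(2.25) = -46.10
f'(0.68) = -11.50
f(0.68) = -7.80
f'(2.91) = -62.30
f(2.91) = -80.16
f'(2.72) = -55.89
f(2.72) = -68.94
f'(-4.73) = -110.23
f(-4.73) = 179.77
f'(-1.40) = -12.27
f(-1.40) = 8.87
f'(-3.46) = -58.82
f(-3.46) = 74.26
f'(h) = -5.37*h^2 - 3.5*h - 6.64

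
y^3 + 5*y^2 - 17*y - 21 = (y - 3)*(y + 1)*(y + 7)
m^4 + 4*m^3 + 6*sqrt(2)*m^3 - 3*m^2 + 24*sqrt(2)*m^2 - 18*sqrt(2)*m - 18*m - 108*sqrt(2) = (m - 2)*(m + 3)^2*(m + 6*sqrt(2))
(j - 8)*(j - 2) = j^2 - 10*j + 16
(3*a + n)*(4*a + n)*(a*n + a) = 12*a^3*n + 12*a^3 + 7*a^2*n^2 + 7*a^2*n + a*n^3 + a*n^2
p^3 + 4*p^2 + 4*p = p*(p + 2)^2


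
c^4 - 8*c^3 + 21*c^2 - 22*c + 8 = (c - 4)*(c - 2)*(c - 1)^2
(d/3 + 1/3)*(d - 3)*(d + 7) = d^3/3 + 5*d^2/3 - 17*d/3 - 7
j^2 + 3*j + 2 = (j + 1)*(j + 2)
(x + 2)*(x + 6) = x^2 + 8*x + 12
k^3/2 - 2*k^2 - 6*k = k*(k/2 + 1)*(k - 6)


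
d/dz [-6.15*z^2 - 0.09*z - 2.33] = -12.3*z - 0.09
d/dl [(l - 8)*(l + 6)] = 2*l - 2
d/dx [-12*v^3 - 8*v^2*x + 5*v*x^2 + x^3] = -8*v^2 + 10*v*x + 3*x^2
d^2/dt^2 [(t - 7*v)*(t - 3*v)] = 2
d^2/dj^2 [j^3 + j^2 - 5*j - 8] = 6*j + 2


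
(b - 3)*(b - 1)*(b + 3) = b^3 - b^2 - 9*b + 9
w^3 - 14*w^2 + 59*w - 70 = (w - 7)*(w - 5)*(w - 2)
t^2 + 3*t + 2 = (t + 1)*(t + 2)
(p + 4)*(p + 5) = p^2 + 9*p + 20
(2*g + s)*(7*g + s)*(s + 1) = 14*g^2*s + 14*g^2 + 9*g*s^2 + 9*g*s + s^3 + s^2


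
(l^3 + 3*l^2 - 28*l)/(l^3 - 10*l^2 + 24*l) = (l + 7)/(l - 6)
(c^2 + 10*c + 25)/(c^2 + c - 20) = (c + 5)/(c - 4)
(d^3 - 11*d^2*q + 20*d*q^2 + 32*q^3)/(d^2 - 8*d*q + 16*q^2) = (-d^2 + 7*d*q + 8*q^2)/(-d + 4*q)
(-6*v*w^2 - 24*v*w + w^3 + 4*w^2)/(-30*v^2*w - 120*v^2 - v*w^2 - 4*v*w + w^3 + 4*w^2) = w/(5*v + w)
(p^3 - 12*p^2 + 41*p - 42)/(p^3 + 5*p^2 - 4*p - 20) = (p^2 - 10*p + 21)/(p^2 + 7*p + 10)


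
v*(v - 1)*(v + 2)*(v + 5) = v^4 + 6*v^3 + 3*v^2 - 10*v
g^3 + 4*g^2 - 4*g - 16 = (g - 2)*(g + 2)*(g + 4)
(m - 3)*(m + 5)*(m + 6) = m^3 + 8*m^2 - 3*m - 90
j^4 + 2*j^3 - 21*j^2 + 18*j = j*(j - 3)*(j - 1)*(j + 6)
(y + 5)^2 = y^2 + 10*y + 25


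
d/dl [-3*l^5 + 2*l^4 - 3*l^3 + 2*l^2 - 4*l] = -15*l^4 + 8*l^3 - 9*l^2 + 4*l - 4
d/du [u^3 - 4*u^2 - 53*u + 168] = 3*u^2 - 8*u - 53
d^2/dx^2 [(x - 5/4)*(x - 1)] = 2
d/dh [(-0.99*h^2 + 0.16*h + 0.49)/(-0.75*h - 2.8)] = (0.7425*h^2 + 5.544*h - 0.0805)/(0.5625*h^2 + 4.2*h + 7.84)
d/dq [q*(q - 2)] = 2*q - 2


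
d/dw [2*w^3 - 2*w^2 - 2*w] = 6*w^2 - 4*w - 2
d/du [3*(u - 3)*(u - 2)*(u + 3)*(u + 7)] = 12*u^3 + 45*u^2 - 138*u - 135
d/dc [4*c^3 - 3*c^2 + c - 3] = 12*c^2 - 6*c + 1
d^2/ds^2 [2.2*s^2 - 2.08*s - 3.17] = 4.40000000000000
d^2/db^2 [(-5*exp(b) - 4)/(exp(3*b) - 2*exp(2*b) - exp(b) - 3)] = (-20*exp(6*b) - 6*exp(5*b) + 48*exp(4*b) - 241*exp(3*b) + 48*exp(2*b) + 107*exp(b) - 33)*exp(b)/(exp(9*b) - 6*exp(8*b) + 9*exp(7*b) - 5*exp(6*b) + 27*exp(5*b) - 24*exp(4*b) - 10*exp(3*b) - 63*exp(2*b) - 27*exp(b) - 27)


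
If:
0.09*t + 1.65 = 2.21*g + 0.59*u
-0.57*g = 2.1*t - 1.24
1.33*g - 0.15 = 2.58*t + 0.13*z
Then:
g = 0.0640303968477343*z + 0.824233042499296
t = 0.366755793226381 - 0.017379679144385*z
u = -0.242493810434725*z - 0.234825428022154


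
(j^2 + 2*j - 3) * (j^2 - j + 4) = j^4 + j^3 - j^2 + 11*j - 12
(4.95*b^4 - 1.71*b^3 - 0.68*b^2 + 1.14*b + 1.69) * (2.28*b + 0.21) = 11.286*b^5 - 2.8593*b^4 - 1.9095*b^3 + 2.4564*b^2 + 4.0926*b + 0.3549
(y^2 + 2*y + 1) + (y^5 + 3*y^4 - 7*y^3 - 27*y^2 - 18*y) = y^5 + 3*y^4 - 7*y^3 - 26*y^2 - 16*y + 1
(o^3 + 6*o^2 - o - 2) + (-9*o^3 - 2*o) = -8*o^3 + 6*o^2 - 3*o - 2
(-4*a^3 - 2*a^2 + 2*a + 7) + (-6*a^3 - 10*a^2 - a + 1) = -10*a^3 - 12*a^2 + a + 8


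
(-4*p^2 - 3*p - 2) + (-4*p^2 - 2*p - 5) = -8*p^2 - 5*p - 7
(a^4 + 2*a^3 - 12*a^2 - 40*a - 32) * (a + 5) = a^5 + 7*a^4 - 2*a^3 - 100*a^2 - 232*a - 160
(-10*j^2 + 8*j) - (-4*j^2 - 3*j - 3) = -6*j^2 + 11*j + 3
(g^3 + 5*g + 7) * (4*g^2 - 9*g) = 4*g^5 - 9*g^4 + 20*g^3 - 17*g^2 - 63*g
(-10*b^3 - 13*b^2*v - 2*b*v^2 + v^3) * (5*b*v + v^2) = -50*b^4*v - 75*b^3*v^2 - 23*b^2*v^3 + 3*b*v^4 + v^5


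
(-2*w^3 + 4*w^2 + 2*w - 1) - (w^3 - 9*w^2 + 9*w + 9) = -3*w^3 + 13*w^2 - 7*w - 10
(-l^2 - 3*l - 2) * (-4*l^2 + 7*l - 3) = 4*l^4 + 5*l^3 - 10*l^2 - 5*l + 6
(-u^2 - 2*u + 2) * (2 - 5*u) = 5*u^3 + 8*u^2 - 14*u + 4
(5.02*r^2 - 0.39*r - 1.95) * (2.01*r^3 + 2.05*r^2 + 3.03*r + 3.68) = 10.0902*r^5 + 9.5071*r^4 + 10.4916*r^3 + 13.2944*r^2 - 7.3437*r - 7.176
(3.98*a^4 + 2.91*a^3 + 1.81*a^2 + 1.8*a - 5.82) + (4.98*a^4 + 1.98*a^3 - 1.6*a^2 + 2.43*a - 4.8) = 8.96*a^4 + 4.89*a^3 + 0.21*a^2 + 4.23*a - 10.62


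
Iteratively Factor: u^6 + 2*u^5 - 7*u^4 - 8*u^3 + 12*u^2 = (u - 1)*(u^5 + 3*u^4 - 4*u^3 - 12*u^2) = u*(u - 1)*(u^4 + 3*u^3 - 4*u^2 - 12*u) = u*(u - 1)*(u + 2)*(u^3 + u^2 - 6*u) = u^2*(u - 1)*(u + 2)*(u^2 + u - 6) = u^2*(u - 2)*(u - 1)*(u + 2)*(u + 3)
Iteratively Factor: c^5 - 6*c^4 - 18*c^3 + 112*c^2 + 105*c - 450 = (c - 5)*(c^4 - c^3 - 23*c^2 - 3*c + 90) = (c - 5)*(c - 2)*(c^3 + c^2 - 21*c - 45) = (c - 5)^2*(c - 2)*(c^2 + 6*c + 9) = (c - 5)^2*(c - 2)*(c + 3)*(c + 3)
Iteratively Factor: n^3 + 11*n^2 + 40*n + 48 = (n + 4)*(n^2 + 7*n + 12) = (n + 3)*(n + 4)*(n + 4)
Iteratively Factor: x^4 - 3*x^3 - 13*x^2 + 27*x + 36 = (x - 3)*(x^3 - 13*x - 12) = (x - 3)*(x + 3)*(x^2 - 3*x - 4) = (x - 3)*(x + 1)*(x + 3)*(x - 4)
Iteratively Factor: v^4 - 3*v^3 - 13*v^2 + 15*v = (v)*(v^3 - 3*v^2 - 13*v + 15) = v*(v - 5)*(v^2 + 2*v - 3) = v*(v - 5)*(v + 3)*(v - 1)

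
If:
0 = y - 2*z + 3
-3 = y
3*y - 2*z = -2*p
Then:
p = 9/2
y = -3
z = 0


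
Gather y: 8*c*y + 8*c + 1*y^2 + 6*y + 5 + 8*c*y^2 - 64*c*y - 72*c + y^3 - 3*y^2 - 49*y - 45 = -64*c + y^3 + y^2*(8*c - 2) + y*(-56*c - 43) - 40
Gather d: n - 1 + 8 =n + 7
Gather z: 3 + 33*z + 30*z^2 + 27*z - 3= 30*z^2 + 60*z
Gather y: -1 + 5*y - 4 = 5*y - 5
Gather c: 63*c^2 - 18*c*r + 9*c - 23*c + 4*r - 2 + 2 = 63*c^2 + c*(-18*r - 14) + 4*r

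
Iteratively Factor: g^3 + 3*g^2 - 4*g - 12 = (g + 3)*(g^2 - 4) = (g + 2)*(g + 3)*(g - 2)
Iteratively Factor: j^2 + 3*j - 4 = (j + 4)*(j - 1)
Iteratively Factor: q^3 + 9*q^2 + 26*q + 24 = (q + 2)*(q^2 + 7*q + 12) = (q + 2)*(q + 3)*(q + 4)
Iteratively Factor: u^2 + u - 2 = (u + 2)*(u - 1)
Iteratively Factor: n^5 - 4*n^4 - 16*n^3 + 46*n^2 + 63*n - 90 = (n - 5)*(n^4 + n^3 - 11*n^2 - 9*n + 18) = (n - 5)*(n + 3)*(n^3 - 2*n^2 - 5*n + 6) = (n - 5)*(n - 3)*(n + 3)*(n^2 + n - 2) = (n - 5)*(n - 3)*(n - 1)*(n + 3)*(n + 2)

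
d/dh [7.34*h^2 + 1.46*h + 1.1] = 14.68*h + 1.46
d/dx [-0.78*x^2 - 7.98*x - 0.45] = -1.56*x - 7.98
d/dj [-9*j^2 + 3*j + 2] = 3 - 18*j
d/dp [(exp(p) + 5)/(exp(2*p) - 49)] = (-2*(exp(p) + 5)*exp(p) + exp(2*p) - 49)*exp(p)/(exp(2*p) - 49)^2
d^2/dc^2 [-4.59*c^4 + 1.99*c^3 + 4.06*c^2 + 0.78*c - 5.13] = -55.08*c^2 + 11.94*c + 8.12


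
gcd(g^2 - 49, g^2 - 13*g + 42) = g - 7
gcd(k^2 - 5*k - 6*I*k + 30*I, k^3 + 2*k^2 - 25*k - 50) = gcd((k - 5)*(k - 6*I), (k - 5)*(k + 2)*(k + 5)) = k - 5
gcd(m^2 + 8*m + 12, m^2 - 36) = m + 6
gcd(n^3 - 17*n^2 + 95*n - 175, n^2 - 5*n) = n - 5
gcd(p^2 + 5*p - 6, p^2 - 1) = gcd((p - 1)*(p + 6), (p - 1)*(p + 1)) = p - 1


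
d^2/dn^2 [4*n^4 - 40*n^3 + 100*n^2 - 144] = 48*n^2 - 240*n + 200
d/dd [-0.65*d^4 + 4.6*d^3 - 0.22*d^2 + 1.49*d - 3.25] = -2.6*d^3 + 13.8*d^2 - 0.44*d + 1.49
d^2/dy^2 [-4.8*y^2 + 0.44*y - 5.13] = -9.60000000000000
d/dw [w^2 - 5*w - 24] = 2*w - 5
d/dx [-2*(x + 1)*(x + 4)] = -4*x - 10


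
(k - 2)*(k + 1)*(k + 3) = k^3 + 2*k^2 - 5*k - 6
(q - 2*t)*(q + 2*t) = q^2 - 4*t^2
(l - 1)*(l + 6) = l^2 + 5*l - 6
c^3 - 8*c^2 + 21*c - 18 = (c - 3)^2*(c - 2)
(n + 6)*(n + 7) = n^2 + 13*n + 42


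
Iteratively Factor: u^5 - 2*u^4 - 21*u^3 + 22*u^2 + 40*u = (u - 2)*(u^4 - 21*u^2 - 20*u) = (u - 2)*(u + 4)*(u^3 - 4*u^2 - 5*u) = (u - 2)*(u + 1)*(u + 4)*(u^2 - 5*u) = u*(u - 2)*(u + 1)*(u + 4)*(u - 5)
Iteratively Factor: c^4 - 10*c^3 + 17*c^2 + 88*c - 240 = (c - 5)*(c^3 - 5*c^2 - 8*c + 48) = (c - 5)*(c - 4)*(c^2 - c - 12) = (c - 5)*(c - 4)^2*(c + 3)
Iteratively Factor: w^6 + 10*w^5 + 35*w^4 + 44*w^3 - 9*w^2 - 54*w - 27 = (w + 3)*(w^5 + 7*w^4 + 14*w^3 + 2*w^2 - 15*w - 9) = (w + 3)^2*(w^4 + 4*w^3 + 2*w^2 - 4*w - 3) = (w - 1)*(w + 3)^2*(w^3 + 5*w^2 + 7*w + 3) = (w - 1)*(w + 3)^3*(w^2 + 2*w + 1) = (w - 1)*(w + 1)*(w + 3)^3*(w + 1)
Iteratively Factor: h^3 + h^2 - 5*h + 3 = (h - 1)*(h^2 + 2*h - 3) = (h - 1)*(h + 3)*(h - 1)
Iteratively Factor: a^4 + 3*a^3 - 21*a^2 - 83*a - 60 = (a + 3)*(a^3 - 21*a - 20) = (a + 3)*(a + 4)*(a^2 - 4*a - 5) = (a - 5)*(a + 3)*(a + 4)*(a + 1)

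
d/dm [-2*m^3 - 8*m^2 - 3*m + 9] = -6*m^2 - 16*m - 3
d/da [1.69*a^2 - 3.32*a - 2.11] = 3.38*a - 3.32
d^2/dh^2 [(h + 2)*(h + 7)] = 2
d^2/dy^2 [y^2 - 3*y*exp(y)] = -3*y*exp(y) - 6*exp(y) + 2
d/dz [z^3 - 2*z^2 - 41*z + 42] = 3*z^2 - 4*z - 41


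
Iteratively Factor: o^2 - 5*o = (o)*(o - 5)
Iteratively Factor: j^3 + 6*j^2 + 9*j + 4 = (j + 4)*(j^2 + 2*j + 1) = (j + 1)*(j + 4)*(j + 1)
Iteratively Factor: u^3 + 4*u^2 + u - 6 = (u + 3)*(u^2 + u - 2) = (u - 1)*(u + 3)*(u + 2)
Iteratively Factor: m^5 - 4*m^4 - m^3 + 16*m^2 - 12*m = (m + 2)*(m^4 - 6*m^3 + 11*m^2 - 6*m) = (m - 3)*(m + 2)*(m^3 - 3*m^2 + 2*m) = m*(m - 3)*(m + 2)*(m^2 - 3*m + 2) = m*(m - 3)*(m - 1)*(m + 2)*(m - 2)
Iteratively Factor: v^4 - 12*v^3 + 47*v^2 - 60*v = (v - 4)*(v^3 - 8*v^2 + 15*v) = (v - 4)*(v - 3)*(v^2 - 5*v) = (v - 5)*(v - 4)*(v - 3)*(v)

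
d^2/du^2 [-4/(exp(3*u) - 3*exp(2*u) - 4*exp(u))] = 4*(2*(-3*exp(2*u) + 6*exp(u) + 4)^2 + (-exp(2*u) + 3*exp(u) + 4)*(9*exp(2*u) - 12*exp(u) - 4))*exp(-u)/(-exp(2*u) + 3*exp(u) + 4)^3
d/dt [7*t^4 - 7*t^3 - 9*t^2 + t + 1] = 28*t^3 - 21*t^2 - 18*t + 1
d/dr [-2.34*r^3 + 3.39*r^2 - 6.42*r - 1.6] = -7.02*r^2 + 6.78*r - 6.42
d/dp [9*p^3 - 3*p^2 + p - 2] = 27*p^2 - 6*p + 1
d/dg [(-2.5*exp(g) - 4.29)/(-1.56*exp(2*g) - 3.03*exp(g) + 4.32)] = (-(2.5*exp(g) + 4.29)*(3.12*exp(g) + 3.03) + 3.9*exp(2*g) + 7.575*exp(g) - 10.8)*exp(g)/(1.56*exp(2*g) + 3.03*exp(g) - 4.32)^2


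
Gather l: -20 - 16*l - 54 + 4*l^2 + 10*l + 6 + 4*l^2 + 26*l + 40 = 8*l^2 + 20*l - 28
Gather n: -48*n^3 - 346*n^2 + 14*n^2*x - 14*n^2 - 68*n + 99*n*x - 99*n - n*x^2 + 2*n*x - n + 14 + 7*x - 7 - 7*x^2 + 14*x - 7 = -48*n^3 + n^2*(14*x - 360) + n*(-x^2 + 101*x - 168) - 7*x^2 + 21*x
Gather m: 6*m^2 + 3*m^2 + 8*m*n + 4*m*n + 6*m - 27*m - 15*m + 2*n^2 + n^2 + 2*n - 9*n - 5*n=9*m^2 + m*(12*n - 36) + 3*n^2 - 12*n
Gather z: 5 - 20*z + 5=10 - 20*z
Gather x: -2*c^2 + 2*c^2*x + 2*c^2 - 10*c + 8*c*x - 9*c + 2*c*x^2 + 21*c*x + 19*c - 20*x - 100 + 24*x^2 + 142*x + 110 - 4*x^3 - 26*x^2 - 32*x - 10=-4*x^3 + x^2*(2*c - 2) + x*(2*c^2 + 29*c + 90)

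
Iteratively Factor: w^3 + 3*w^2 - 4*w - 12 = (w - 2)*(w^2 + 5*w + 6) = (w - 2)*(w + 3)*(w + 2)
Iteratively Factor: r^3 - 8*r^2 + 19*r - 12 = (r - 4)*(r^2 - 4*r + 3) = (r - 4)*(r - 3)*(r - 1)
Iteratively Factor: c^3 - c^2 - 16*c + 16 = (c - 1)*(c^2 - 16) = (c - 4)*(c - 1)*(c + 4)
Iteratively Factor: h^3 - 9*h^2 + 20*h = (h - 5)*(h^2 - 4*h) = h*(h - 5)*(h - 4)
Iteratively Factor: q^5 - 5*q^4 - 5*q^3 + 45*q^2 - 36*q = (q - 3)*(q^4 - 2*q^3 - 11*q^2 + 12*q) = (q - 4)*(q - 3)*(q^3 + 2*q^2 - 3*q) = q*(q - 4)*(q - 3)*(q^2 + 2*q - 3) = q*(q - 4)*(q - 3)*(q + 3)*(q - 1)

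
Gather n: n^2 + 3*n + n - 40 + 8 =n^2 + 4*n - 32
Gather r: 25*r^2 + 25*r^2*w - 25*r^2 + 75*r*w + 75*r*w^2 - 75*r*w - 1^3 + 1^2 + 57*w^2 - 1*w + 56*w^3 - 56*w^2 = 25*r^2*w + 75*r*w^2 + 56*w^3 + w^2 - w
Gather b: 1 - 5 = -4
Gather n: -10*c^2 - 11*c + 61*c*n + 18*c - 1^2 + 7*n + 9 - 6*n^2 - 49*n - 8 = -10*c^2 + 7*c - 6*n^2 + n*(61*c - 42)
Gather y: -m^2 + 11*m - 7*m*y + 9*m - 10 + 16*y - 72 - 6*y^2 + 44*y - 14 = -m^2 + 20*m - 6*y^2 + y*(60 - 7*m) - 96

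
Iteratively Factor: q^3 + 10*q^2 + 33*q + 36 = (q + 4)*(q^2 + 6*q + 9) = (q + 3)*(q + 4)*(q + 3)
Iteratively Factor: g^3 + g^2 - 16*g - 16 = (g - 4)*(g^2 + 5*g + 4) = (g - 4)*(g + 4)*(g + 1)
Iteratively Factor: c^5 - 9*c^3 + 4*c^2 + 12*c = (c + 3)*(c^4 - 3*c^3 + 4*c) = (c - 2)*(c + 3)*(c^3 - c^2 - 2*c) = (c - 2)^2*(c + 3)*(c^2 + c) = c*(c - 2)^2*(c + 3)*(c + 1)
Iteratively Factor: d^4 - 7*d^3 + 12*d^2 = (d)*(d^3 - 7*d^2 + 12*d) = d^2*(d^2 - 7*d + 12) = d^2*(d - 3)*(d - 4)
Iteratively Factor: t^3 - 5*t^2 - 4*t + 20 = (t - 5)*(t^2 - 4) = (t - 5)*(t - 2)*(t + 2)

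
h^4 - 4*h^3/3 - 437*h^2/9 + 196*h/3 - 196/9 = (h - 7)*(h - 2/3)^2*(h + 7)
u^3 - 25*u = u*(u - 5)*(u + 5)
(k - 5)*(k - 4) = k^2 - 9*k + 20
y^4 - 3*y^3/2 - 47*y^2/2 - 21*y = y*(y - 6)*(y + 1)*(y + 7/2)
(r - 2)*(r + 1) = r^2 - r - 2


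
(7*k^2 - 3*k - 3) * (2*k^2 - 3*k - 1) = 14*k^4 - 27*k^3 - 4*k^2 + 12*k + 3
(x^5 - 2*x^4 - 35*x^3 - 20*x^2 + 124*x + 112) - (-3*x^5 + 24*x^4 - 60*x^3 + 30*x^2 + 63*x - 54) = 4*x^5 - 26*x^4 + 25*x^3 - 50*x^2 + 61*x + 166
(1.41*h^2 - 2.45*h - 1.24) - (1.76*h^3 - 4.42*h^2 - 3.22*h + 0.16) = -1.76*h^3 + 5.83*h^2 + 0.77*h - 1.4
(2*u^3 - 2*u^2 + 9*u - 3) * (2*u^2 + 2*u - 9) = 4*u^5 - 4*u^3 + 30*u^2 - 87*u + 27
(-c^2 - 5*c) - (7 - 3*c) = -c^2 - 2*c - 7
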